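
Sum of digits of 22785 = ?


2 + 2 + 7 + 8 + 5 = 24


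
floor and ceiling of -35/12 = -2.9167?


-35/12 = -2.9167
floor = -3
ceil = -2

floor = -3, ceil = -2


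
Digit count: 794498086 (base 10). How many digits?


794498086 has 9 digits in base 10
floor(log10(794498086)) + 1 = floor(8.9001) + 1 = 9

9 digits (base 10)


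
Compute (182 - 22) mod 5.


182 - 22 = 160
160 mod 5 = 0


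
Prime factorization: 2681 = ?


2681 / 7 = 383
383 / 383 = 1
2681 = 7 × 383


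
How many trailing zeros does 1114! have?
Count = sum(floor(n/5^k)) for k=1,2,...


floor(1114/5) = 222
floor(1114/25) = 44
floor(1114/125) = 8
floor(1114/625) = 1
Total = 275

275 trailing zeros


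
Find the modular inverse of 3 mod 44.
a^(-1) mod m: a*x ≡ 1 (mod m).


Use the extended Euclidean algorithm on (44, 3); each row r = 44*s + 3*t:
r=44, s=1, t=0
r=3, s=0, t=1
q=14: r=2, s=1, t=-14   [44*(1) + 3*(-14) = 2]
q=1: r=1, s=-1, t=15   [44*(-1) + 3*(15) = 1]
q=2: r=0, s=3, t=-44   [44*(3) + 3*(-44) = 0]
GCD = 1 with t = 15, so 3*(15) ≡ 1 (mod 44)
Inverse = 15 mod 44 = 15
Check: 3 * 15 = 45 ≡ 1 (mod 44)

3^(-1) ≡ 15 (mod 44)


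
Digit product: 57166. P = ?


5 × 7 × 1 × 6 × 6 = 1260


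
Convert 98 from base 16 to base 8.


98 (base 16) = 152 (decimal)
152 (decimal) = 230 (base 8)


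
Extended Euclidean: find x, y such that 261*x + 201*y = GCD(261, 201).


Tabular extended Euclidean (each row: r = 261*s + 201*t):
r=261, s=1, t=0
r=201, s=0, t=1
q=1: r=60, s=1, t=-1   [261*(1) + 201*(-1) = 60]
q=3: r=21, s=-3, t=4   [261*(-3) + 201*(4) = 21]
q=2: r=18, s=7, t=-9   [261*(7) + 201*(-9) = 18]
q=1: r=3, s=-10, t=13   [261*(-10) + 201*(13) = 3]
q=6: r=0, s=67, t=-87   [261*(67) + 201*(-87) = 0]
GCD = 3; from the row with r=3: x=-10, y=13
Check: 261*(-10) + 201*(13) = -2610 + 2613 = 3

GCD = 3, x = -10, y = 13


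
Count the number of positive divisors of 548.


548 = 2^2 × 137^1
d(548) = (2+1) × (1+1) = 6

6 divisors


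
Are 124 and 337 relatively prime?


Euclidean algorithm:
337 = 2 * 124 + 89
124 = 1 * 89 + 35
89 = 2 * 35 + 19
35 = 1 * 19 + 16
19 = 1 * 16 + 3
16 = 5 * 3 + 1
3 = 3 * 1 + 0
GCD(124, 337) = 1

Yes, coprime (GCD = 1)


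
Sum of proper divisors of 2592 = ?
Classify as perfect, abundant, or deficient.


Proper divisors: 1, 2, 3, 4, 6, 8, 9, 12, 16, 18, 24, 27, 32, 36, 48, 54, 72, 81, 96, 108, 144, 162, 216, 288, 324, 432, 648, 864, 1296
Sum = 1 + 2 + 3 + 4 + 6 + 8 + 9 + 12 + 16 + 18 + 24 + 27 + 32 + 36 + 48 + 54 + 72 + 81 + 96 + 108 + 144 + 162 + 216 + 288 + 324 + 432 + 648 + 864 + 1296 = 5031
5031 > 2592 → abundant

s(2592) = 5031 (abundant)


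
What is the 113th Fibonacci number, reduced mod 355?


F(k) mod 355 for k=1..113:
1, 1, 2, 3, 5, 8, 13, 21, 34, 55, 89, 144, 233, 22, 255, 277, 177, 99, 276, 20, 296, 316, 257, 218, 120, 338, 103, 86, 189, 275, 109, 29, 138, 167, 305, 117, 67, 184, 251, 80, 331, 56, 32, 88, 120, 208, 328, 181, 154, 335, 134, 114, 248, 7, 255, 262, 162, 69, 231, 300, 176, 121, 297, 63, 5, 68, 73, 141, 214, 0, 214, 214, 73, 287, 5, 292, 297, 234, 176, 55, 231, 286, 162, 93, 255, 348, 248, 241, 134, 20, 154, 174, 328, 147, 120, 267, 32, 299, 331, 275, 251, 171, 67, 238, 305, 188, 138, 326, 109, 80, 189, 269, 103
F(113) mod 355 = 103


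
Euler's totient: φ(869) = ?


869 = 11 × 79
Prime factors: 11, 79
φ(869) = 869 × (1-1/11) × (1-1/79)
= 869 × 10/11 × 78/79 = 780

φ(869) = 780


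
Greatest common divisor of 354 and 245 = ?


354 = 1 * 245 + 109
245 = 2 * 109 + 27
109 = 4 * 27 + 1
27 = 27 * 1 + 0
GCD = 1


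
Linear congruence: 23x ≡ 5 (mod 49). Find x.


GCD(23, 49) = 1, unique solution
a^(-1) mod 49 = 32
x = 32 * 5 mod 49 = 13

x ≡ 13 (mod 49)


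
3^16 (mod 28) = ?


3^1 mod 28 = 3
3^2 mod 28 = 9
3^3 mod 28 = 27
3^4 mod 28 = 25
3^5 mod 28 = 19
3^6 mod 28 = 1
3^7 mod 28 = 3
3^8 mod 28 = 9
3^9 mod 28 = 27
3^10 mod 28 = 25
3^11 mod 28 = 19
3^12 mod 28 = 1
3^13 mod 28 = 3
3^14 mod 28 = 9
3^15 mod 28 = 27
3^16 mod 28 = 25


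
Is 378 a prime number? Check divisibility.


378 / 2 = 189 (exact division)
378 is NOT prime.

No, 378 is not prime


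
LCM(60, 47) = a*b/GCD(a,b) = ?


GCD(60, 47) = 1
LCM = 60*47/1 = 2820/1 = 2820

LCM = 2820


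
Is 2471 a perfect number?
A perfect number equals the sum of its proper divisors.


Proper divisors of 2471: 1, 7, 353
Sum = 1 + 7 + 353 = 361

No, 2471 is not perfect (361 ≠ 2471)


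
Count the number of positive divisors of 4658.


4658 = 2^1 × 17^1 × 137^1
d(4658) = (1+1) × (1+1) × (1+1) = 8

8 divisors


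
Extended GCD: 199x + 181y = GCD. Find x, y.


Tabular extended Euclidean (each row: r = 199*s + 181*t):
r=199, s=1, t=0
r=181, s=0, t=1
q=1: r=18, s=1, t=-1   [199*(1) + 181*(-1) = 18]
q=10: r=1, s=-10, t=11   [199*(-10) + 181*(11) = 1]
q=18: r=0, s=181, t=-199   [199*(181) + 181*(-199) = 0]
GCD = 1; from the row with r=1: x=-10, y=11
Check: 199*(-10) + 181*(11) = -1990 + 1991 = 1

GCD = 1, x = -10, y = 11


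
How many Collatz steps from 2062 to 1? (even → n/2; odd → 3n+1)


2062 → 1031 → 3094 → 1547 → 4642 → 2321 → 6964 → 3482 → 1741 → 5224 → 2612 → 1306 → 653 → 1960 → 980 → 490 → 245 → 736 → 368 → 184 → 92 → 46 → 23 → 70 → 35 → 106 → 53 → 160 → 80 → 40 → 20 → 10 → 5 → 16 → 8 → 4 → 2 → 1
Total steps = 37

37 steps


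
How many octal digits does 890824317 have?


890824317 in base 8 = 6506163175
Number of digits = 10

10 digits (base 8)


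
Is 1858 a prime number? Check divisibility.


1858 / 2 = 929 (exact division)
1858 is NOT prime.

No, 1858 is not prime


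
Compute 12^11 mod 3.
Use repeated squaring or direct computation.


12^1 mod 3 = 0
12^2 mod 3 = 0
12^3 mod 3 = 0
12^4 mod 3 = 0
12^5 mod 3 = 0
12^6 mod 3 = 0
12^7 mod 3 = 0
12^8 mod 3 = 0
12^9 mod 3 = 0
12^10 mod 3 = 0
12^11 mod 3 = 0


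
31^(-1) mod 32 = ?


Use the extended Euclidean algorithm on (32, 31); each row r = 32*s + 31*t:
r=32, s=1, t=0
r=31, s=0, t=1
q=1: r=1, s=1, t=-1   [32*(1) + 31*(-1) = 1]
q=31: r=0, s=-31, t=32   [32*(-31) + 31*(32) = 0]
GCD = 1 with t = -1, so 31*(-1) ≡ 1 (mod 32)
Inverse = -1 mod 32 = 31
Check: 31 * 31 = 961 ≡ 1 (mod 32)

31^(-1) ≡ 31 (mod 32)


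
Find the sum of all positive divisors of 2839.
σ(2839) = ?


Divisors of 2839: 1, 17, 167, 2839
Sum = 1 + 17 + 167 + 2839 = 3024

σ(2839) = 3024


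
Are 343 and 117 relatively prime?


Euclidean algorithm:
343 = 2 * 117 + 109
117 = 1 * 109 + 8
109 = 13 * 8 + 5
8 = 1 * 5 + 3
5 = 1 * 3 + 2
3 = 1 * 2 + 1
2 = 2 * 1 + 0
GCD(343, 117) = 1

Yes, coprime (GCD = 1)


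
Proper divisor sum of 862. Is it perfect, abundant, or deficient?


Proper divisors: 1, 2, 431
Sum = 1 + 2 + 431 = 434
434 < 862 → deficient

s(862) = 434 (deficient)


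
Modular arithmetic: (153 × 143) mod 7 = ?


153 × 143 = 21879
21879 mod 7 = 4


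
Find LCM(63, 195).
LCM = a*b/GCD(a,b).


GCD(63, 195) = 3
LCM = 63*195/3 = 12285/3 = 4095

LCM = 4095


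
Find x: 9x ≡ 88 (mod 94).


GCD(9, 94) = 1, unique solution
a^(-1) mod 94 = 21
x = 21 * 88 mod 94 = 62

x ≡ 62 (mod 94)


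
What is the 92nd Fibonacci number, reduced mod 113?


F(k) mod 113 for k=1..92:
1, 1, 2, 3, 5, 8, 13, 21, 34, 55, 89, 31, 7, 38, 45, 83, 15, 98, 0, 98, 98, 83, 68, 38, 106, 31, 24, 55, 79, 21, 100, 8, 108, 3, 111, 1, 112, 0, 112, 112, 111, 110, 108, 105, 100, 92, 79, 58, 24, 82, 106, 75, 68, 30, 98, 15, 0, 15, 15, 30, 45, 75, 7, 82, 89, 58, 34, 92, 13, 105, 5, 110, 2, 112, 1, 0, 1, 1, 2, 3, 5, 8, 13, 21, 34, 55, 89, 31, 7, 38, 45, 83
F(92) mod 113 = 83


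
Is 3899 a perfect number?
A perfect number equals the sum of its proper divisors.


Proper divisors of 3899: 1, 7, 557
Sum = 1 + 7 + 557 = 565

No, 3899 is not perfect (565 ≠ 3899)


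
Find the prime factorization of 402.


402 / 2 = 201
201 / 3 = 67
67 / 67 = 1
402 = 2 × 3 × 67


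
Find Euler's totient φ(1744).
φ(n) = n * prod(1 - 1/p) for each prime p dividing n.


1744 = 2^4 × 109
Prime factors: 2, 109
φ(1744) = 1744 × (1-1/2) × (1-1/109)
= 1744 × 1/2 × 108/109 = 864

φ(1744) = 864


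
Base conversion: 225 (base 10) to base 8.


225 (base 10) = 225 (decimal)
225 (decimal) = 341 (base 8)


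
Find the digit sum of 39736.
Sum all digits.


3 + 9 + 7 + 3 + 6 = 28


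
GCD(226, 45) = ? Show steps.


226 = 5 * 45 + 1
45 = 45 * 1 + 0
GCD = 1


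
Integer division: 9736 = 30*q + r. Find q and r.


9736 = 30 * 324 + 16
Check: 9720 + 16 = 9736

q = 324, r = 16


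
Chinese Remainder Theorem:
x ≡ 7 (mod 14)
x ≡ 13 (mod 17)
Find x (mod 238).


M = 14*17 = 238
M1 = M/14 = 17, M2 = M/17 = 14
M1^(-1) mod 14 = 5, M2^(-1) mod 17 = 11
x = 7*17*5 + 13*14*11 = 2597
2597 mod 238 = 217
Check: 217 mod 14 = 7 ✓, 217 mod 17 = 13 ✓

x ≡ 217 (mod 238)


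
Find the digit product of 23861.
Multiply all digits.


2 × 3 × 8 × 6 × 1 = 288


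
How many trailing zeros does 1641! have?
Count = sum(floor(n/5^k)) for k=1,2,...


floor(1641/5) = 328
floor(1641/25) = 65
floor(1641/125) = 13
floor(1641/625) = 2
Total = 408

408 trailing zeros


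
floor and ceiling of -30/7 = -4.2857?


-30/7 = -4.2857
floor = -5
ceil = -4

floor = -5, ceil = -4


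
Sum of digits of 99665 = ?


9 + 9 + 6 + 6 + 5 = 35


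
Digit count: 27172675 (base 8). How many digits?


27172675 in base 8 = 147517503
Number of digits = 9

9 digits (base 8)


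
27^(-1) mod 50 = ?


Use the extended Euclidean algorithm on (50, 27); each row r = 50*s + 27*t:
r=50, s=1, t=0
r=27, s=0, t=1
q=1: r=23, s=1, t=-1   [50*(1) + 27*(-1) = 23]
q=1: r=4, s=-1, t=2   [50*(-1) + 27*(2) = 4]
q=5: r=3, s=6, t=-11   [50*(6) + 27*(-11) = 3]
q=1: r=1, s=-7, t=13   [50*(-7) + 27*(13) = 1]
q=3: r=0, s=27, t=-50   [50*(27) + 27*(-50) = 0]
GCD = 1 with t = 13, so 27*(13) ≡ 1 (mod 50)
Inverse = 13 mod 50 = 13
Check: 27 * 13 = 351 ≡ 1 (mod 50)

27^(-1) ≡ 13 (mod 50)


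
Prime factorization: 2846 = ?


2846 / 2 = 1423
1423 / 1423 = 1
2846 = 2 × 1423


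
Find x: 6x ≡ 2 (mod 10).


GCD(6, 10) = 2 divides 2
Divide: 3x ≡ 1 (mod 5)
x ≡ 2 (mod 5)


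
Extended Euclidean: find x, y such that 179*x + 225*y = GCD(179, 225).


Tabular extended Euclidean (each row: r = 179*s + 225*t):
r=179, s=1, t=0
r=225, s=0, t=1
q=0: r=179, s=1, t=0   [179*(1) + 225*(0) = 179]
q=1: r=46, s=-1, t=1   [179*(-1) + 225*(1) = 46]
q=3: r=41, s=4, t=-3   [179*(4) + 225*(-3) = 41]
q=1: r=5, s=-5, t=4   [179*(-5) + 225*(4) = 5]
q=8: r=1, s=44, t=-35   [179*(44) + 225*(-35) = 1]
q=5: r=0, s=-225, t=179   [179*(-225) + 225*(179) = 0]
GCD = 1; from the row with r=1: x=44, y=-35
Check: 179*(44) + 225*(-35) = 7876 - 7875 = 1

GCD = 1, x = 44, y = -35


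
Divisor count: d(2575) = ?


2575 = 5^2 × 103^1
d(2575) = (2+1) × (1+1) = 6

6 divisors


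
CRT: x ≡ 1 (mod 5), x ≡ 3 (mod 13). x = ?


M = 5*13 = 65
M1 = M/5 = 13, M2 = M/13 = 5
M1^(-1) mod 5 = 2, M2^(-1) mod 13 = 8
x = 1*13*2 + 3*5*8 = 146
146 mod 65 = 16
Check: 16 mod 5 = 1 ✓, 16 mod 13 = 3 ✓

x ≡ 16 (mod 65)


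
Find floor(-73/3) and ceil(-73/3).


-73/3 = -24.3333
floor = -25
ceil = -24

floor = -25, ceil = -24


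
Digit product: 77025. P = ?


7 × 7 × 0 × 2 × 5 = 0


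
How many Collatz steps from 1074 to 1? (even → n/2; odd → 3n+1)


1074 → 537 → 1612 → 806 → 403 → 1210 → 605 → 1816 → 908 → 454 → 227 → 682 → 341 → 1024 → 512 → 256 → 128 → 64 → 32 → 16 → 8 → 4 → 2 → 1
Total steps = 23

23 steps


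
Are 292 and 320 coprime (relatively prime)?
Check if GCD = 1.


Euclidean algorithm:
320 = 1 * 292 + 28
292 = 10 * 28 + 12
28 = 2 * 12 + 4
12 = 3 * 4 + 0
GCD(292, 320) = 4

No, not coprime (GCD = 4)


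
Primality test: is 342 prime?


342 / 2 = 171 (exact division)
342 is NOT prime.

No, 342 is not prime


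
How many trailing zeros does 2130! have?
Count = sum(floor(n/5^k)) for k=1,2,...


floor(2130/5) = 426
floor(2130/25) = 85
floor(2130/125) = 17
floor(2130/625) = 3
Total = 531

531 trailing zeros


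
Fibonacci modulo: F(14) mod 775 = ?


F(k) mod 775 for k=1..14:
1, 1, 2, 3, 5, 8, 13, 21, 34, 55, 89, 144, 233, 377
F(14) mod 775 = 377


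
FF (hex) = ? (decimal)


FF (base 16) = 255 (decimal)
255 (decimal) = 255 (base 10)


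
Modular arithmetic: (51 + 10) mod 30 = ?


51 + 10 = 61
61 mod 30 = 1


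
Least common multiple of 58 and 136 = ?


GCD(58, 136) = 2
LCM = 58*136/2 = 7888/2 = 3944

LCM = 3944


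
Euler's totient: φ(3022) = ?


3022 = 2 × 1511
Prime factors: 2, 1511
φ(3022) = 3022 × (1-1/2) × (1-1/1511)
= 3022 × 1/2 × 1510/1511 = 1510

φ(3022) = 1510


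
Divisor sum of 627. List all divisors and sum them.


Divisors of 627: 1, 3, 11, 19, 33, 57, 209, 627
Sum = 1 + 3 + 11 + 19 + 33 + 57 + 209 + 627 = 960

σ(627) = 960


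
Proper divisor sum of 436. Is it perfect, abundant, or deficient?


Proper divisors: 1, 2, 4, 109, 218
Sum = 1 + 2 + 4 + 109 + 218 = 334
334 < 436 → deficient

s(436) = 334 (deficient)


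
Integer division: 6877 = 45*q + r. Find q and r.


6877 = 45 * 152 + 37
Check: 6840 + 37 = 6877

q = 152, r = 37


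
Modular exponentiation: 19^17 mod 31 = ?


19^1 mod 31 = 19
19^2 mod 31 = 20
19^3 mod 31 = 8
19^4 mod 31 = 28
19^5 mod 31 = 5
19^6 mod 31 = 2
19^7 mod 31 = 7
19^8 mod 31 = 9
19^9 mod 31 = 16
19^10 mod 31 = 25
19^11 mod 31 = 10
19^12 mod 31 = 4
19^13 mod 31 = 14
19^14 mod 31 = 18
19^15 mod 31 = 1
19^16 mod 31 = 19
19^17 mod 31 = 20


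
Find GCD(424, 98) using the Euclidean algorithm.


424 = 4 * 98 + 32
98 = 3 * 32 + 2
32 = 16 * 2 + 0
GCD = 2


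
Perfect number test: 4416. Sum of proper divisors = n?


Proper divisors of 4416: 1, 2, 3, 4, 6, 8, 12, 16, 23, 24, 32, 46, 48, 64, 69, 92, 96, 138, 184, 192, 276, 368, 552, 736, 1104, 1472, 2208
Sum = 1 + 2 + 3 + 4 + 6 + 8 + 12 + 16 + 23 + 24 + 32 + 46 + 48 + 64 + 69 + 92 + 96 + 138 + 184 + 192 + 276 + 368 + 552 + 736 + 1104 + 1472 + 2208 = 7776

No, 4416 is not perfect (7776 ≠ 4416)


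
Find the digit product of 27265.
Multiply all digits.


2 × 7 × 2 × 6 × 5 = 840


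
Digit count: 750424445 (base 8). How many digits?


750424445 in base 8 = 5456510575
Number of digits = 10

10 digits (base 8)


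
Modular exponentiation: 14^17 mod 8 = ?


14^1 mod 8 = 6
14^2 mod 8 = 4
14^3 mod 8 = 0
14^4 mod 8 = 0
14^5 mod 8 = 0
14^6 mod 8 = 0
14^7 mod 8 = 0
14^8 mod 8 = 0
14^9 mod 8 = 0
14^10 mod 8 = 0
14^11 mod 8 = 0
14^12 mod 8 = 0
14^13 mod 8 = 0
14^14 mod 8 = 0
14^15 mod 8 = 0
14^16 mod 8 = 0
14^17 mod 8 = 0


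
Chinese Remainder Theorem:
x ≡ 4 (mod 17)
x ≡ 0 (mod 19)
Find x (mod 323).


M = 17*19 = 323
M1 = M/17 = 19, M2 = M/19 = 17
M1^(-1) mod 17 = 9, M2^(-1) mod 19 = 9
x = 4*19*9 + 0*17*9 = 684
684 mod 323 = 38
Check: 38 mod 17 = 4 ✓, 38 mod 19 = 0 ✓

x ≡ 38 (mod 323)


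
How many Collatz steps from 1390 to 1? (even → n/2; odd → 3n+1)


1390 → 695 → 2086 → 1043 → 3130 → 1565 → 4696 → 2348 → 1174 → 587 → 1762 → 881 → 2644 → 1322 → 661 → 1984 → 992 → 496 → 248 → 124 → 62 → 31 → 94 → 47 → 142 → 71 → 214 → 107 → 322 → 161 → 484 → 242 → 121 → 364 → 182 → 91 → 274 → 137 → 412 → 206 → 103 → 310 → 155 → 466 → 233 → 700 → 350 → 175 → 526 → 263 → 790 → 395 → 1186 → 593 → 1780 → 890 → 445 → 1336 → 668 → 334 → 167 → 502 → 251 → 754 → 377 → 1132 → 566 → 283 → 850 → 425 → 1276 → 638 → 319 → 958 → 479 → 1438 → 719 → 2158 → 1079 → 3238 → 1619 → 4858 → 2429 → 7288 → 3644 → 1822 → 911 → 2734 → 1367 → 4102 → 2051 → 6154 → 3077 → 9232 → 4616 → 2308 → 1154 → 577 → 1732 → 866 → 433 → 1300 → 650 → 325 → 976 → 488 → 244 → 122 → 61 → 184 → 92 → 46 → 23 → 70 → 35 → 106 → 53 → 160 → 80 → 40 → 20 → 10 → 5 → 16 → 8 → 4 → 2 → 1
Total steps = 127

127 steps


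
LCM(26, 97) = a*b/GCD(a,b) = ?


GCD(26, 97) = 1
LCM = 26*97/1 = 2522/1 = 2522

LCM = 2522


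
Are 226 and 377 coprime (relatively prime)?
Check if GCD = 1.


Euclidean algorithm:
377 = 1 * 226 + 151
226 = 1 * 151 + 75
151 = 2 * 75 + 1
75 = 75 * 1 + 0
GCD(226, 377) = 1

Yes, coprime (GCD = 1)


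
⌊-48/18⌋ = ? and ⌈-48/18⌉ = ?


-48/18 = -2.6667
floor = -3
ceil = -2

floor = -3, ceil = -2


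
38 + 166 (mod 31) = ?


38 + 166 = 204
204 mod 31 = 18


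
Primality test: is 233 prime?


Check divisors up to sqrt(233) = 15.2643
No divisors found.
233 is prime.

Yes, 233 is prime


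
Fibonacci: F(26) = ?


Sequence: 1, 1, 2, 3, 5, 8, 13, 21, 34, 55, 89, 144, 233, 377, 610, 987, 1597, 2584, 4181, 6765, 10946, 17711, 28657, 46368, 75025, 121393
F(26) = 121393


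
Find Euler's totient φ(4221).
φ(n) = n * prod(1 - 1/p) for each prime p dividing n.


4221 = 3^2 × 7 × 67
Prime factors: 3, 7, 67
φ(4221) = 4221 × (1-1/3) × (1-1/7) × (1-1/67)
= 4221 × 2/3 × 6/7 × 66/67 = 2376

φ(4221) = 2376


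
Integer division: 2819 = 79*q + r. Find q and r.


2819 = 79 * 35 + 54
Check: 2765 + 54 = 2819

q = 35, r = 54


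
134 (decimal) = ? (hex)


134 (base 10) = 134 (decimal)
134 (decimal) = 86 (base 16)


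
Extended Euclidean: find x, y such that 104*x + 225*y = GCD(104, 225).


Tabular extended Euclidean (each row: r = 104*s + 225*t):
r=104, s=1, t=0
r=225, s=0, t=1
q=0: r=104, s=1, t=0   [104*(1) + 225*(0) = 104]
q=2: r=17, s=-2, t=1   [104*(-2) + 225*(1) = 17]
q=6: r=2, s=13, t=-6   [104*(13) + 225*(-6) = 2]
q=8: r=1, s=-106, t=49   [104*(-106) + 225*(49) = 1]
q=2: r=0, s=225, t=-104   [104*(225) + 225*(-104) = 0]
GCD = 1; from the row with r=1: x=-106, y=49
Check: 104*(-106) + 225*(49) = -11024 + 11025 = 1

GCD = 1, x = -106, y = 49


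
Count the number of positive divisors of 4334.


4334 = 2^1 × 11^1 × 197^1
d(4334) = (1+1) × (1+1) × (1+1) = 8

8 divisors


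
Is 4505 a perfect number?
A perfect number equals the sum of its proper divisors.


Proper divisors of 4505: 1, 5, 17, 53, 85, 265, 901
Sum = 1 + 5 + 17 + 53 + 85 + 265 + 901 = 1327

No, 4505 is not perfect (1327 ≠ 4505)


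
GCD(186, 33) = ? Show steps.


186 = 5 * 33 + 21
33 = 1 * 21 + 12
21 = 1 * 12 + 9
12 = 1 * 9 + 3
9 = 3 * 3 + 0
GCD = 3


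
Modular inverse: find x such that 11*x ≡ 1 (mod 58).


Use the extended Euclidean algorithm on (58, 11); each row r = 58*s + 11*t:
r=58, s=1, t=0
r=11, s=0, t=1
q=5: r=3, s=1, t=-5   [58*(1) + 11*(-5) = 3]
q=3: r=2, s=-3, t=16   [58*(-3) + 11*(16) = 2]
q=1: r=1, s=4, t=-21   [58*(4) + 11*(-21) = 1]
q=2: r=0, s=-11, t=58   [58*(-11) + 11*(58) = 0]
GCD = 1 with t = -21, so 11*(-21) ≡ 1 (mod 58)
Inverse = -21 mod 58 = 37
Check: 11 * 37 = 407 ≡ 1 (mod 58)

11^(-1) ≡ 37 (mod 58)


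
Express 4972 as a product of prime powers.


4972 / 2 = 2486
2486 / 2 = 1243
1243 / 11 = 113
113 / 113 = 1
4972 = 2^2 × 11 × 113


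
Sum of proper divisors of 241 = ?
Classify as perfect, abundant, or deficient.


Proper divisors: 1
Sum = 1 = 1
1 < 241 → deficient

s(241) = 1 (deficient)


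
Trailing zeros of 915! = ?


floor(915/5) = 183
floor(915/25) = 36
floor(915/125) = 7
floor(915/625) = 1
Total = 227

227 trailing zeros


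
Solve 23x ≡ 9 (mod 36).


GCD(23, 36) = 1, unique solution
a^(-1) mod 36 = 11
x = 11 * 9 mod 36 = 27

x ≡ 27 (mod 36)


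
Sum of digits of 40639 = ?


4 + 0 + 6 + 3 + 9 = 22


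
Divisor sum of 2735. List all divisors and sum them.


Divisors of 2735: 1, 5, 547, 2735
Sum = 1 + 5 + 547 + 2735 = 3288

σ(2735) = 3288


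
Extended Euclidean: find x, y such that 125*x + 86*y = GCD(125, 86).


Tabular extended Euclidean (each row: r = 125*s + 86*t):
r=125, s=1, t=0
r=86, s=0, t=1
q=1: r=39, s=1, t=-1   [125*(1) + 86*(-1) = 39]
q=2: r=8, s=-2, t=3   [125*(-2) + 86*(3) = 8]
q=4: r=7, s=9, t=-13   [125*(9) + 86*(-13) = 7]
q=1: r=1, s=-11, t=16   [125*(-11) + 86*(16) = 1]
q=7: r=0, s=86, t=-125   [125*(86) + 86*(-125) = 0]
GCD = 1; from the row with r=1: x=-11, y=16
Check: 125*(-11) + 86*(16) = -1375 + 1376 = 1

GCD = 1, x = -11, y = 16


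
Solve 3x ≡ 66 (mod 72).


GCD(3, 72) = 3 divides 66
Divide: 1x ≡ 22 (mod 24)
x ≡ 22 (mod 24)


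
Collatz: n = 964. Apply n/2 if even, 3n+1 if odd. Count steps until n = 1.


964 → 482 → 241 → 724 → 362 → 181 → 544 → 272 → 136 → 68 → 34 → 17 → 52 → 26 → 13 → 40 → 20 → 10 → 5 → 16 → 8 → 4 → 2 → 1
Total steps = 23

23 steps


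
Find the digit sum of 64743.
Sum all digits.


6 + 4 + 7 + 4 + 3 = 24


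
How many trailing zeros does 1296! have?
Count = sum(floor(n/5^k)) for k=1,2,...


floor(1296/5) = 259
floor(1296/25) = 51
floor(1296/125) = 10
floor(1296/625) = 2
Total = 322

322 trailing zeros


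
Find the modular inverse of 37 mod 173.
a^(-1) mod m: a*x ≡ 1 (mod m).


Use the extended Euclidean algorithm on (173, 37); each row r = 173*s + 37*t:
r=173, s=1, t=0
r=37, s=0, t=1
q=4: r=25, s=1, t=-4   [173*(1) + 37*(-4) = 25]
q=1: r=12, s=-1, t=5   [173*(-1) + 37*(5) = 12]
q=2: r=1, s=3, t=-14   [173*(3) + 37*(-14) = 1]
q=12: r=0, s=-37, t=173   [173*(-37) + 37*(173) = 0]
GCD = 1 with t = -14, so 37*(-14) ≡ 1 (mod 173)
Inverse = -14 mod 173 = 159
Check: 37 * 159 = 5883 ≡ 1 (mod 173)

37^(-1) ≡ 159 (mod 173)


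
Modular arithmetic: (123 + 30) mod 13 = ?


123 + 30 = 153
153 mod 13 = 10


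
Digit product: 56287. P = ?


5 × 6 × 2 × 8 × 7 = 3360


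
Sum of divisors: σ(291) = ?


Divisors of 291: 1, 3, 97, 291
Sum = 1 + 3 + 97 + 291 = 392

σ(291) = 392


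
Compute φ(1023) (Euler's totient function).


1023 = 3 × 11 × 31
Prime factors: 3, 11, 31
φ(1023) = 1023 × (1-1/3) × (1-1/11) × (1-1/31)
= 1023 × 2/3 × 10/11 × 30/31 = 600

φ(1023) = 600


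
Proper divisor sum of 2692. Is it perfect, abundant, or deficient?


Proper divisors: 1, 2, 4, 673, 1346
Sum = 1 + 2 + 4 + 673 + 1346 = 2026
2026 < 2692 → deficient

s(2692) = 2026 (deficient)


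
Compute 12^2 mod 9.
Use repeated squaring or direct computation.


12^1 mod 9 = 3
12^2 mod 9 = 0


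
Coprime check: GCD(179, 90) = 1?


Euclidean algorithm:
179 = 1 * 90 + 89
90 = 1 * 89 + 1
89 = 89 * 1 + 0
GCD(179, 90) = 1

Yes, coprime (GCD = 1)


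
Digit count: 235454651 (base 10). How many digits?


235454651 has 9 digits in base 10
floor(log10(235454651)) + 1 = floor(8.3719) + 1 = 9

9 digits (base 10)


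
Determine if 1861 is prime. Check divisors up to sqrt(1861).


Check divisors up to sqrt(1861) = 43.1393
No divisors found.
1861 is prime.

Yes, 1861 is prime


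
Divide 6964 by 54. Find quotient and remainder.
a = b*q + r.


6964 = 54 * 128 + 52
Check: 6912 + 52 = 6964

q = 128, r = 52


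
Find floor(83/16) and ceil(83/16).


83/16 = 5.1875
floor = 5
ceil = 6

floor = 5, ceil = 6


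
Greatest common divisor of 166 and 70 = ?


166 = 2 * 70 + 26
70 = 2 * 26 + 18
26 = 1 * 18 + 8
18 = 2 * 8 + 2
8 = 4 * 2 + 0
GCD = 2


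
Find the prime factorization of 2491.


2491 / 47 = 53
53 / 53 = 1
2491 = 47 × 53


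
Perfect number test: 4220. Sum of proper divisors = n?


Proper divisors of 4220: 1, 2, 4, 5, 10, 20, 211, 422, 844, 1055, 2110
Sum = 1 + 2 + 4 + 5 + 10 + 20 + 211 + 422 + 844 + 1055 + 2110 = 4684

No, 4220 is not perfect (4684 ≠ 4220)


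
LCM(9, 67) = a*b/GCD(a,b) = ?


GCD(9, 67) = 1
LCM = 9*67/1 = 603/1 = 603

LCM = 603


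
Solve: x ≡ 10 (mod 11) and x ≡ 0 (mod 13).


M = 11*13 = 143
M1 = M/11 = 13, M2 = M/13 = 11
M1^(-1) mod 11 = 6, M2^(-1) mod 13 = 6
x = 10*13*6 + 0*11*6 = 780
780 mod 143 = 65
Check: 65 mod 11 = 10 ✓, 65 mod 13 = 0 ✓

x ≡ 65 (mod 143)


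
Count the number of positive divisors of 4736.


4736 = 2^7 × 37^1
d(4736) = (7+1) × (1+1) = 16

16 divisors


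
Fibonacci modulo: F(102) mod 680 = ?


F(k) mod 680 for k=1..102:
1, 1, 2, 3, 5, 8, 13, 21, 34, 55, 89, 144, 233, 377, 610, 307, 237, 544, 101, 645, 66, 31, 97, 128, 225, 353, 578, 251, 149, 400, 549, 269, 138, 407, 545, 272, 137, 409, 546, 275, 141, 416, 557, 293, 170, 463, 633, 416, 369, 105, 474, 579, 373, 272, 645, 237, 202, 439, 641, 400, 361, 81, 442, 523, 285, 128, 413, 541, 274, 135, 409, 544, 273, 137, 410, 547, 277, 144, 421, 565, 306, 191, 497, 8, 505, 513, 338, 171, 509, 0, 509, 509, 338, 167, 505, 672, 497, 489, 306, 115, 421, 536
F(102) mod 680 = 536


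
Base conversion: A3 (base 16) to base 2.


A3 (base 16) = 163 (decimal)
163 (decimal) = 10100011 (base 2)


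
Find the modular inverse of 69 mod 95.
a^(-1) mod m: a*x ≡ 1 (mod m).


Use the extended Euclidean algorithm on (95, 69); each row r = 95*s + 69*t:
r=95, s=1, t=0
r=69, s=0, t=1
q=1: r=26, s=1, t=-1   [95*(1) + 69*(-1) = 26]
q=2: r=17, s=-2, t=3   [95*(-2) + 69*(3) = 17]
q=1: r=9, s=3, t=-4   [95*(3) + 69*(-4) = 9]
q=1: r=8, s=-5, t=7   [95*(-5) + 69*(7) = 8]
q=1: r=1, s=8, t=-11   [95*(8) + 69*(-11) = 1]
q=8: r=0, s=-69, t=95   [95*(-69) + 69*(95) = 0]
GCD = 1 with t = -11, so 69*(-11) ≡ 1 (mod 95)
Inverse = -11 mod 95 = 84
Check: 69 * 84 = 5796 ≡ 1 (mod 95)

69^(-1) ≡ 84 (mod 95)


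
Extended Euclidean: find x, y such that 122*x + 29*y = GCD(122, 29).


Tabular extended Euclidean (each row: r = 122*s + 29*t):
r=122, s=1, t=0
r=29, s=0, t=1
q=4: r=6, s=1, t=-4   [122*(1) + 29*(-4) = 6]
q=4: r=5, s=-4, t=17   [122*(-4) + 29*(17) = 5]
q=1: r=1, s=5, t=-21   [122*(5) + 29*(-21) = 1]
q=5: r=0, s=-29, t=122   [122*(-29) + 29*(122) = 0]
GCD = 1; from the row with r=1: x=5, y=-21
Check: 122*(5) + 29*(-21) = 610 - 609 = 1

GCD = 1, x = 5, y = -21


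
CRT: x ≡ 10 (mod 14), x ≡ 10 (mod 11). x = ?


M = 14*11 = 154
M1 = M/14 = 11, M2 = M/11 = 14
M1^(-1) mod 14 = 9, M2^(-1) mod 11 = 4
x = 10*11*9 + 10*14*4 = 1550
1550 mod 154 = 10
Check: 10 mod 14 = 10 ✓, 10 mod 11 = 10 ✓

x ≡ 10 (mod 154)


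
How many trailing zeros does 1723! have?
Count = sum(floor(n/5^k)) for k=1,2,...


floor(1723/5) = 344
floor(1723/25) = 68
floor(1723/125) = 13
floor(1723/625) = 2
Total = 427

427 trailing zeros


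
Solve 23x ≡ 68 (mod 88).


GCD(23, 88) = 1, unique solution
a^(-1) mod 88 = 23
x = 23 * 68 mod 88 = 68

x ≡ 68 (mod 88)


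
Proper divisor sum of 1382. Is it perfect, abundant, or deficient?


Proper divisors: 1, 2, 691
Sum = 1 + 2 + 691 = 694
694 < 1382 → deficient

s(1382) = 694 (deficient)


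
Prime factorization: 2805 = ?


2805 / 3 = 935
935 / 5 = 187
187 / 11 = 17
17 / 17 = 1
2805 = 3 × 5 × 11 × 17


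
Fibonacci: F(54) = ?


Sequence: 1, 1, 2, 3, 5, 8, 13, 21, 34, 55, 89, 144, 233, 377, 610, 987, 1597, 2584, 4181, 6765, 10946, 17711, 28657, 46368, 75025, 121393, 196418, 317811, 514229, 832040, 1346269, 2178309, 3524578, 5702887, 9227465, 14930352, 24157817, 39088169, 63245986, 102334155, 165580141, 267914296, 433494437, 701408733, 1134903170, 1836311903, 2971215073, 4807526976, 7778742049, 12586269025, 20365011074, 32951280099, 53316291173, 86267571272
F(54) = 86267571272


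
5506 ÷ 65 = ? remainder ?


5506 = 65 * 84 + 46
Check: 5460 + 46 = 5506

q = 84, r = 46


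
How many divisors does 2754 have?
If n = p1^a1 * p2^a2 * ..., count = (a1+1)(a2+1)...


2754 = 2^1 × 3^4 × 17^1
d(2754) = (1+1) × (4+1) × (1+1) = 20

20 divisors


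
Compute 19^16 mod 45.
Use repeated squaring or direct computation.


19^1 mod 45 = 19
19^2 mod 45 = 1
19^3 mod 45 = 19
19^4 mod 45 = 1
19^5 mod 45 = 19
19^6 mod 45 = 1
19^7 mod 45 = 19
19^8 mod 45 = 1
19^9 mod 45 = 19
19^10 mod 45 = 1
19^11 mod 45 = 19
19^12 mod 45 = 1
19^13 mod 45 = 19
19^14 mod 45 = 1
19^15 mod 45 = 19
19^16 mod 45 = 1


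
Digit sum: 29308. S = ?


2 + 9 + 3 + 0 + 8 = 22


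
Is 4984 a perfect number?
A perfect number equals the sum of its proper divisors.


Proper divisors of 4984: 1, 2, 4, 7, 8, 14, 28, 56, 89, 178, 356, 623, 712, 1246, 2492
Sum = 1 + 2 + 4 + 7 + 8 + 14 + 28 + 56 + 89 + 178 + 356 + 623 + 712 + 1246 + 2492 = 5816

No, 4984 is not perfect (5816 ≠ 4984)


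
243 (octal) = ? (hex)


243 (base 8) = 163 (decimal)
163 (decimal) = A3 (base 16)


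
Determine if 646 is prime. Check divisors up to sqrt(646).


646 / 2 = 323 (exact division)
646 is NOT prime.

No, 646 is not prime


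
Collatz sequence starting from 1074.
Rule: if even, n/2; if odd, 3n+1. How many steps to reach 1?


1074 → 537 → 1612 → 806 → 403 → 1210 → 605 → 1816 → 908 → 454 → 227 → 682 → 341 → 1024 → 512 → 256 → 128 → 64 → 32 → 16 → 8 → 4 → 2 → 1
Total steps = 23

23 steps


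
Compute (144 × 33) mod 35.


144 × 33 = 4752
4752 mod 35 = 27


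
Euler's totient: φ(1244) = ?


1244 = 2^2 × 311
Prime factors: 2, 311
φ(1244) = 1244 × (1-1/2) × (1-1/311)
= 1244 × 1/2 × 310/311 = 620

φ(1244) = 620


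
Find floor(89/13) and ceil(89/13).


89/13 = 6.8462
floor = 6
ceil = 7

floor = 6, ceil = 7


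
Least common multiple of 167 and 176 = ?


GCD(167, 176) = 1
LCM = 167*176/1 = 29392/1 = 29392

LCM = 29392


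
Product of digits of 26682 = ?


2 × 6 × 6 × 8 × 2 = 1152


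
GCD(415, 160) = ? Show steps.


415 = 2 * 160 + 95
160 = 1 * 95 + 65
95 = 1 * 65 + 30
65 = 2 * 30 + 5
30 = 6 * 5 + 0
GCD = 5


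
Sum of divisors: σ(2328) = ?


Divisors of 2328: 1, 2, 3, 4, 6, 8, 12, 24, 97, 194, 291, 388, 582, 776, 1164, 2328
Sum = 1 + 2 + 3 + 4 + 6 + 8 + 12 + 24 + 97 + 194 + 291 + 388 + 582 + 776 + 1164 + 2328 = 5880

σ(2328) = 5880


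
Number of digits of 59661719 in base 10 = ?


59661719 has 8 digits in base 10
floor(log10(59661719)) + 1 = floor(7.7757) + 1 = 8

8 digits (base 10)


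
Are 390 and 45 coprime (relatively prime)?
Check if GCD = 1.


Euclidean algorithm:
390 = 8 * 45 + 30
45 = 1 * 30 + 15
30 = 2 * 15 + 0
GCD(390, 45) = 15

No, not coprime (GCD = 15)


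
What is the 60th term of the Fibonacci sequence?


Sequence: 1, 1, 2, 3, 5, 8, 13, 21, 34, 55, 89, 144, 233, 377, 610, 987, 1597, 2584, 4181, 6765, 10946, 17711, 28657, 46368, 75025, 121393, 196418, 317811, 514229, 832040, 1346269, 2178309, 3524578, 5702887, 9227465, 14930352, 24157817, 39088169, 63245986, 102334155, 165580141, 267914296, 433494437, 701408733, 1134903170, 1836311903, 2971215073, 4807526976, 7778742049, 12586269025, 20365011074, 32951280099, 53316291173, 86267571272, 139583862445, 225851433717, 365435296162, 591286729879, 956722026041, 1548008755920
F(60) = 1548008755920


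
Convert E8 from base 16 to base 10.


E8 (base 16) = 232 (decimal)
232 (decimal) = 232 (base 10)


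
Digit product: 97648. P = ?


9 × 7 × 6 × 4 × 8 = 12096


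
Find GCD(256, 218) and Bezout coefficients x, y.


Tabular extended Euclidean (each row: r = 256*s + 218*t):
r=256, s=1, t=0
r=218, s=0, t=1
q=1: r=38, s=1, t=-1   [256*(1) + 218*(-1) = 38]
q=5: r=28, s=-5, t=6   [256*(-5) + 218*(6) = 28]
q=1: r=10, s=6, t=-7   [256*(6) + 218*(-7) = 10]
q=2: r=8, s=-17, t=20   [256*(-17) + 218*(20) = 8]
q=1: r=2, s=23, t=-27   [256*(23) + 218*(-27) = 2]
q=4: r=0, s=-109, t=128   [256*(-109) + 218*(128) = 0]
GCD = 2; from the row with r=2: x=23, y=-27
Check: 256*(23) + 218*(-27) = 5888 - 5886 = 2

GCD = 2, x = 23, y = -27


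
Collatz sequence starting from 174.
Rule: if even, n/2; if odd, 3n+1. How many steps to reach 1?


174 → 87 → 262 → 131 → 394 → 197 → 592 → 296 → 148 → 74 → 37 → 112 → 56 → 28 → 14 → 7 → 22 → 11 → 34 → 17 → 52 → 26 → 13 → 40 → 20 → 10 → 5 → 16 → 8 → 4 → 2 → 1
Total steps = 31

31 steps


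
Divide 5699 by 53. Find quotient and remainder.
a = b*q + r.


5699 = 53 * 107 + 28
Check: 5671 + 28 = 5699

q = 107, r = 28


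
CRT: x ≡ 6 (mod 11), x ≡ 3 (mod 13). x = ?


M = 11*13 = 143
M1 = M/11 = 13, M2 = M/13 = 11
M1^(-1) mod 11 = 6, M2^(-1) mod 13 = 6
x = 6*13*6 + 3*11*6 = 666
666 mod 143 = 94
Check: 94 mod 11 = 6 ✓, 94 mod 13 = 3 ✓

x ≡ 94 (mod 143)


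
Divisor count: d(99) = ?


99 = 3^2 × 11^1
d(99) = (2+1) × (1+1) = 6

6 divisors


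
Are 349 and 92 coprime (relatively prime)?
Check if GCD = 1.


Euclidean algorithm:
349 = 3 * 92 + 73
92 = 1 * 73 + 19
73 = 3 * 19 + 16
19 = 1 * 16 + 3
16 = 5 * 3 + 1
3 = 3 * 1 + 0
GCD(349, 92) = 1

Yes, coprime (GCD = 1)


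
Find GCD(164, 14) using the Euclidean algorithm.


164 = 11 * 14 + 10
14 = 1 * 10 + 4
10 = 2 * 4 + 2
4 = 2 * 2 + 0
GCD = 2


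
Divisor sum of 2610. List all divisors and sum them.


Divisors of 2610: 1, 2, 3, 5, 6, 9, 10, 15, 18, 29, 30, 45, 58, 87, 90, 145, 174, 261, 290, 435, 522, 870, 1305, 2610
Sum = 1 + 2 + 3 + 5 + 6 + 9 + 10 + 15 + 18 + 29 + 30 + 45 + 58 + 87 + 90 + 145 + 174 + 261 + 290 + 435 + 522 + 870 + 1305 + 2610 = 7020

σ(2610) = 7020


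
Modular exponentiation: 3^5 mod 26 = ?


3^1 mod 26 = 3
3^2 mod 26 = 9
3^3 mod 26 = 1
3^4 mod 26 = 3
3^5 mod 26 = 9


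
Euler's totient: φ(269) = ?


269 = 269
Prime factors: 269
φ(269) = 269 × (1-1/269)
= 269 × 268/269 = 268

φ(269) = 268


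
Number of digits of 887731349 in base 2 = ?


887731349 in base 2 = 110100111010011011010010010101
Number of digits = 30

30 digits (base 2)


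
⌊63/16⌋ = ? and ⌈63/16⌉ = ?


63/16 = 3.9375
floor = 3
ceil = 4

floor = 3, ceil = 4


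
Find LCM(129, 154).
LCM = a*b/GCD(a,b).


GCD(129, 154) = 1
LCM = 129*154/1 = 19866/1 = 19866

LCM = 19866


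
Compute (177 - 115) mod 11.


177 - 115 = 62
62 mod 11 = 7


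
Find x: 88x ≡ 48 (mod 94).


GCD(88, 94) = 2 divides 48
Divide: 44x ≡ 24 (mod 47)
x ≡ 39 (mod 47)


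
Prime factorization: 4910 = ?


4910 / 2 = 2455
2455 / 5 = 491
491 / 491 = 1
4910 = 2 × 5 × 491


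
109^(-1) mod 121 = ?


Use the extended Euclidean algorithm on (121, 109); each row r = 121*s + 109*t:
r=121, s=1, t=0
r=109, s=0, t=1
q=1: r=12, s=1, t=-1   [121*(1) + 109*(-1) = 12]
q=9: r=1, s=-9, t=10   [121*(-9) + 109*(10) = 1]
q=12: r=0, s=109, t=-121   [121*(109) + 109*(-121) = 0]
GCD = 1 with t = 10, so 109*(10) ≡ 1 (mod 121)
Inverse = 10 mod 121 = 10
Check: 109 * 10 = 1090 ≡ 1 (mod 121)

109^(-1) ≡ 10 (mod 121)


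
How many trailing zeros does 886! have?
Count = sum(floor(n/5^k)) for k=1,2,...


floor(886/5) = 177
floor(886/25) = 35
floor(886/125) = 7
floor(886/625) = 1
Total = 220

220 trailing zeros


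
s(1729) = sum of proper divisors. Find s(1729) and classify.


Proper divisors: 1, 7, 13, 19, 91, 133, 247
Sum = 1 + 7 + 13 + 19 + 91 + 133 + 247 = 511
511 < 1729 → deficient

s(1729) = 511 (deficient)


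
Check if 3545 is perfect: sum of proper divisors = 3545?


Proper divisors of 3545: 1, 5, 709
Sum = 1 + 5 + 709 = 715

No, 3545 is not perfect (715 ≠ 3545)


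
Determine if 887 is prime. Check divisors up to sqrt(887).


Check divisors up to sqrt(887) = 29.7825
No divisors found.
887 is prime.

Yes, 887 is prime


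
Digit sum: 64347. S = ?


6 + 4 + 3 + 4 + 7 = 24


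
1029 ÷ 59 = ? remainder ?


1029 = 59 * 17 + 26
Check: 1003 + 26 = 1029

q = 17, r = 26


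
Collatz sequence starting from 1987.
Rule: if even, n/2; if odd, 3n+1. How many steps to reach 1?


1987 → 5962 → 2981 → 8944 → 4472 → 2236 → 1118 → 559 → 1678 → 839 → 2518 → 1259 → 3778 → 1889 → 5668 → 2834 → 1417 → 4252 → 2126 → 1063 → 3190 → 1595 → 4786 → 2393 → 7180 → 3590 → 1795 → 5386 → 2693 → 8080 → 4040 → 2020 → 1010 → 505 → 1516 → 758 → 379 → 1138 → 569 → 1708 → 854 → 427 → 1282 → 641 → 1924 → 962 → 481 → 1444 → 722 → 361 → 1084 → 542 → 271 → 814 → 407 → 1222 → 611 → 1834 → 917 → 2752 → 1376 → 688 → 344 → 172 → 86 → 43 → 130 → 65 → 196 → 98 → 49 → 148 → 74 → 37 → 112 → 56 → 28 → 14 → 7 → 22 → 11 → 34 → 17 → 52 → 26 → 13 → 40 → 20 → 10 → 5 → 16 → 8 → 4 → 2 → 1
Total steps = 94

94 steps


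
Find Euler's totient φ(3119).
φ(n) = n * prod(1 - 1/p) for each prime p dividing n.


3119 = 3119
Prime factors: 3119
φ(3119) = 3119 × (1-1/3119)
= 3119 × 3118/3119 = 3118

φ(3119) = 3118


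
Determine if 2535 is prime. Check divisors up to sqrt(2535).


2535 / 3 = 845 (exact division)
2535 is NOT prime.

No, 2535 is not prime


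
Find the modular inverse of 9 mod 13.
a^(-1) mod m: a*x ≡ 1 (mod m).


Use the extended Euclidean algorithm on (13, 9); each row r = 13*s + 9*t:
r=13, s=1, t=0
r=9, s=0, t=1
q=1: r=4, s=1, t=-1   [13*(1) + 9*(-1) = 4]
q=2: r=1, s=-2, t=3   [13*(-2) + 9*(3) = 1]
q=4: r=0, s=9, t=-13   [13*(9) + 9*(-13) = 0]
GCD = 1 with t = 3, so 9*(3) ≡ 1 (mod 13)
Inverse = 3 mod 13 = 3
Check: 9 * 3 = 27 ≡ 1 (mod 13)

9^(-1) ≡ 3 (mod 13)


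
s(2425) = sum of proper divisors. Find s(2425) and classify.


Proper divisors: 1, 5, 25, 97, 485
Sum = 1 + 5 + 25 + 97 + 485 = 613
613 < 2425 → deficient

s(2425) = 613 (deficient)


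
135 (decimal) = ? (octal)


135 (base 10) = 135 (decimal)
135 (decimal) = 207 (base 8)


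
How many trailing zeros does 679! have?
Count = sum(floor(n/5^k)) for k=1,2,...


floor(679/5) = 135
floor(679/25) = 27
floor(679/125) = 5
floor(679/625) = 1
Total = 168

168 trailing zeros


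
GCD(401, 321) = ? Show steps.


401 = 1 * 321 + 80
321 = 4 * 80 + 1
80 = 80 * 1 + 0
GCD = 1


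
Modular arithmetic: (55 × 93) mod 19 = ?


55 × 93 = 5115
5115 mod 19 = 4


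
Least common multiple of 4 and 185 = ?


GCD(4, 185) = 1
LCM = 4*185/1 = 740/1 = 740

LCM = 740


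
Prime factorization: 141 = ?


141 / 3 = 47
47 / 47 = 1
141 = 3 × 47


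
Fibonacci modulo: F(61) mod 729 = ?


F(k) mod 729 for k=1..61:
1, 1, 2, 3, 5, 8, 13, 21, 34, 55, 89, 144, 233, 377, 610, 258, 139, 397, 536, 204, 11, 215, 226, 441, 667, 379, 317, 696, 284, 251, 535, 57, 592, 649, 512, 432, 215, 647, 133, 51, 184, 235, 419, 654, 344, 269, 613, 153, 37, 190, 227, 417, 644, 332, 247, 579, 97, 676, 44, 720, 35
F(61) mod 729 = 35


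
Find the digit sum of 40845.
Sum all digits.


4 + 0 + 8 + 4 + 5 = 21


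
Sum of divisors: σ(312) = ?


Divisors of 312: 1, 2, 3, 4, 6, 8, 12, 13, 24, 26, 39, 52, 78, 104, 156, 312
Sum = 1 + 2 + 3 + 4 + 6 + 8 + 12 + 13 + 24 + 26 + 39 + 52 + 78 + 104 + 156 + 312 = 840

σ(312) = 840


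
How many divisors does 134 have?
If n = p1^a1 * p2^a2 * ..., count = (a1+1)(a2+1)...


134 = 2^1 × 67^1
d(134) = (1+1) × (1+1) = 4

4 divisors


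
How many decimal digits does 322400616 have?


322400616 has 9 digits in base 10
floor(log10(322400616)) + 1 = floor(8.5084) + 1 = 9

9 digits (base 10)


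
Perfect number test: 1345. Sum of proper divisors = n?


Proper divisors of 1345: 1, 5, 269
Sum = 1 + 5 + 269 = 275

No, 1345 is not perfect (275 ≠ 1345)


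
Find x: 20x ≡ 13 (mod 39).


GCD(20, 39) = 1, unique solution
a^(-1) mod 39 = 2
x = 2 * 13 mod 39 = 26

x ≡ 26 (mod 39)


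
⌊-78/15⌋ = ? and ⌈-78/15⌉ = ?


-78/15 = -5.2000
floor = -6
ceil = -5

floor = -6, ceil = -5


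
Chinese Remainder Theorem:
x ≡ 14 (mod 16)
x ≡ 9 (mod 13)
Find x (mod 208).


M = 16*13 = 208
M1 = M/16 = 13, M2 = M/13 = 16
M1^(-1) mod 16 = 5, M2^(-1) mod 13 = 9
x = 14*13*5 + 9*16*9 = 2206
2206 mod 208 = 126
Check: 126 mod 16 = 14 ✓, 126 mod 13 = 9 ✓

x ≡ 126 (mod 208)


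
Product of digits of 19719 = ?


1 × 9 × 7 × 1 × 9 = 567


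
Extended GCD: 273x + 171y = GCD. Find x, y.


Tabular extended Euclidean (each row: r = 273*s + 171*t):
r=273, s=1, t=0
r=171, s=0, t=1
q=1: r=102, s=1, t=-1   [273*(1) + 171*(-1) = 102]
q=1: r=69, s=-1, t=2   [273*(-1) + 171*(2) = 69]
q=1: r=33, s=2, t=-3   [273*(2) + 171*(-3) = 33]
q=2: r=3, s=-5, t=8   [273*(-5) + 171*(8) = 3]
q=11: r=0, s=57, t=-91   [273*(57) + 171*(-91) = 0]
GCD = 3; from the row with r=3: x=-5, y=8
Check: 273*(-5) + 171*(8) = -1365 + 1368 = 3

GCD = 3, x = -5, y = 8
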